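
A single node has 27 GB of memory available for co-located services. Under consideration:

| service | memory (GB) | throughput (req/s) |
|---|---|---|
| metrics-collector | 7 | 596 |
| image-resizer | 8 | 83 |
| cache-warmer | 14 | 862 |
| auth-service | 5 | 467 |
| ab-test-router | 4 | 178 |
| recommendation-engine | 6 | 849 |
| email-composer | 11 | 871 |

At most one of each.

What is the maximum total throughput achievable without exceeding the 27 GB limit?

2365

By throughput per GB: recommendation-engine 141.50, auth-service 93.40, metrics-collector 85.14 lead.
The ratio heuristic lands on metrics-collector + auth-service + ab-test-router + recommendation-engine (2090) but leaves 5 GB idle.
The 7 GB tied up in metrics-collector is better spent on email-composer — total rises to 2365 (26 GB).
Runner-up metrics-collector + recommendation-engine + email-composer tops out at 2316.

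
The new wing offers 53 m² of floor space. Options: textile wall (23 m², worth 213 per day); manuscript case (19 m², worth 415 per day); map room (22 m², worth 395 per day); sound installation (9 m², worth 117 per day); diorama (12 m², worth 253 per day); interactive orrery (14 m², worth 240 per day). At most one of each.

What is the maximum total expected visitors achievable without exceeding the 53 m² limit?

Best packing: manuscript case + map room + diorama — 53 m², 1063 total.
Runner-up manuscript case + map room + sound installation tops out at 927.

1063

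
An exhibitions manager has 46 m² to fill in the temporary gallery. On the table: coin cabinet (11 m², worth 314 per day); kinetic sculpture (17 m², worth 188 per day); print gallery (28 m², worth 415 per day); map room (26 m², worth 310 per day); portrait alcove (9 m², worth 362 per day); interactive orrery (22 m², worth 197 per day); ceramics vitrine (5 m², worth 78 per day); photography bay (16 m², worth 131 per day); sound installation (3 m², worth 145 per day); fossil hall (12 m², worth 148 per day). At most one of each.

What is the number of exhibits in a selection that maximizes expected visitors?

5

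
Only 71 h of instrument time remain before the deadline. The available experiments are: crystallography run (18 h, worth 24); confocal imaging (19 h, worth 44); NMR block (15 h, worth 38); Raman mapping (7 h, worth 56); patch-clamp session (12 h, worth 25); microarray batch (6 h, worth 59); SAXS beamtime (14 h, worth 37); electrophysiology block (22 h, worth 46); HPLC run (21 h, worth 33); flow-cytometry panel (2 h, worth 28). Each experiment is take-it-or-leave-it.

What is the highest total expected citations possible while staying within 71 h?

Ranking by ratio (expected citations/h): flow-cytometry panel 14.00, microarray batch 9.83, Raman mapping 8.00.
Greedy by ratio would take confocal imaging + NMR block + Raman mapping + microarray batch + SAXS beamtime + flow-cytometry panel: 63 h used, total 262.
Dropping SAXS beamtime frees 14 h; slotting in electrophysiology block (22 h) lifts the total to 271 at 71 h.
Next best is confocal imaging + Raman mapping + microarray batch + SAXS beamtime + electrophysiology block + flow-cytometry panel at 270 (70 h) — short by 1.

271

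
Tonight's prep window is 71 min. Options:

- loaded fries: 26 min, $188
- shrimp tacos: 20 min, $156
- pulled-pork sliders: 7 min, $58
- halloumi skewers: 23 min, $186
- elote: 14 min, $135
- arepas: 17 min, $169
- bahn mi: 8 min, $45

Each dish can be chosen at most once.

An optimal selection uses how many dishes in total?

The maximum profit within 71 min is 593.
For example pulled-pork sliders + halloumi skewers + elote + arepas + bahn mi achieves it, using 69 min.
Any selection reaching 593 contains exactly 5 dishes.

5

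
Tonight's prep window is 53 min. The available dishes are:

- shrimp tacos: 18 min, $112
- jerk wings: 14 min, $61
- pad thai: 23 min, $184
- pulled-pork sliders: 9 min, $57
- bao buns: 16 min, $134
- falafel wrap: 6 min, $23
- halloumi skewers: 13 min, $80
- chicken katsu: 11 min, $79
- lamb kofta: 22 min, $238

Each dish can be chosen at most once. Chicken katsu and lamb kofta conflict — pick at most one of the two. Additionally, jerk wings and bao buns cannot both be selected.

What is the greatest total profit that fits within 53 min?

Pulled-pork sliders + bao buns + falafel wrap + lamb kofta uses 53 of the 53 min and totals 452.
Bao buns + halloumi skewers + lamb kofta matches that 452 at 51 min; no feasible combination exceeds it.

452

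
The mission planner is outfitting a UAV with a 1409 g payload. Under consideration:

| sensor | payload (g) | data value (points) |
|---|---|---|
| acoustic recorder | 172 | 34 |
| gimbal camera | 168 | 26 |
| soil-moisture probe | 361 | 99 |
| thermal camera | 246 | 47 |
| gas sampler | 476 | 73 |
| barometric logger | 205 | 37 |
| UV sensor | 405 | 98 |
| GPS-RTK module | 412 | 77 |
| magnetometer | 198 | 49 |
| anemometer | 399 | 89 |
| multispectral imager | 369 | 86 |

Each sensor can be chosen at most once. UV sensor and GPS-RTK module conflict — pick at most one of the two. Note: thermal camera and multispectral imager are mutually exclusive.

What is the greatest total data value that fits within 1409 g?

Density check — soil-moisture probe 0.27, magnetometer 0.25, UV sensor 0.24, multispectral imager 0.23 are the best per g.
Taking the top-ratio sensors first gives soil-moisture probe + UV sensor + magnetometer + multispectral imager for 332 (1333 g).
Replace multispectral imager with anemometer: the trade gains 3 net, giving 335 at 1363 g.
Runner-up soil-moisture probe + UV sensor + magnetometer + multispectral imager tops out at 332.

335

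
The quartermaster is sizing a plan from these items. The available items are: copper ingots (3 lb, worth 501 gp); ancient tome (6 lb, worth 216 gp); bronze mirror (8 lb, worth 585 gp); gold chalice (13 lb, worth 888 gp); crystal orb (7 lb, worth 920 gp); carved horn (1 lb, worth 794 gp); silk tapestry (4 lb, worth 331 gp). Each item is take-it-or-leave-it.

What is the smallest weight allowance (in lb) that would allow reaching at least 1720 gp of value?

11

Minimise lb subject to total value ≥ 1720.
copper ingots + crystal orb + carved horn: 2215 value at 11 lb.
Below 11 lb the best achievable stays under 1720.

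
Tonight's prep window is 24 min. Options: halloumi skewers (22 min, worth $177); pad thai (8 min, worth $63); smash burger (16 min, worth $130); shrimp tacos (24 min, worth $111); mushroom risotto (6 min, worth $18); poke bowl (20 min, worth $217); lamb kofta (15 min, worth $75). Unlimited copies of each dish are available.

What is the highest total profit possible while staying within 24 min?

Taking poke bowl: 20 min used, 217 in profit.
Every other selection either busts 24 min or fails to beat 217.

217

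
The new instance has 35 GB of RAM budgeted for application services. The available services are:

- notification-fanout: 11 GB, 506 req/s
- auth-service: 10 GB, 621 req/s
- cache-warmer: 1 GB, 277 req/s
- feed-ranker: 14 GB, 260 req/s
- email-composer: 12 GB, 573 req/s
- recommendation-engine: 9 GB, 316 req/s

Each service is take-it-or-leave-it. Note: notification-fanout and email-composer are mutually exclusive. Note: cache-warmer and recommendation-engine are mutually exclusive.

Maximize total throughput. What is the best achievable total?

Ranking by ratio (throughput/GB): cache-warmer 277.00, auth-service 62.10, email-composer 47.75, notification-fanout 46.00.
Taking auth-service + email-composer + recommendation-engine: 31 GB used, 1510 in throughput.
Every other selection either busts 35 GB or breaks a pairing rule or fails to beat 1510.

1510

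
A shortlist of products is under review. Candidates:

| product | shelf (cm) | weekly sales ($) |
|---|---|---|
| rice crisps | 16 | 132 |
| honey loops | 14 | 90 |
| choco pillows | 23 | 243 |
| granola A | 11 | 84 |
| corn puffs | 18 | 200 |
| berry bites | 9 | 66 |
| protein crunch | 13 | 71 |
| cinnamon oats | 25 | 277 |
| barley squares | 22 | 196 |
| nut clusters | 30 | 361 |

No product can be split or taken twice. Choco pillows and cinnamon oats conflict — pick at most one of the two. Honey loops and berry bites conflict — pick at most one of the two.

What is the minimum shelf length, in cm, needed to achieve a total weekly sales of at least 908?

84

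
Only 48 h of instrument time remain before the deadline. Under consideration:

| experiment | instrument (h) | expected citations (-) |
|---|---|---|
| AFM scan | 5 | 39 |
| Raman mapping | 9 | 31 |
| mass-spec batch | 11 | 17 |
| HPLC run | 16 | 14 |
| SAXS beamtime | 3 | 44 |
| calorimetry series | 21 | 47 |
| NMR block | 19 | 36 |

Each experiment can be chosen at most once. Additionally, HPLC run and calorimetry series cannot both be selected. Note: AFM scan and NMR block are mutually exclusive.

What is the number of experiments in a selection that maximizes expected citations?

Best achievable expected citations is 161.
One optimal bundle: AFM scan + Raman mapping + SAXS beamtime + calorimetry series (38 h).
Any selection reaching 161 contains exactly 4 experiments.

4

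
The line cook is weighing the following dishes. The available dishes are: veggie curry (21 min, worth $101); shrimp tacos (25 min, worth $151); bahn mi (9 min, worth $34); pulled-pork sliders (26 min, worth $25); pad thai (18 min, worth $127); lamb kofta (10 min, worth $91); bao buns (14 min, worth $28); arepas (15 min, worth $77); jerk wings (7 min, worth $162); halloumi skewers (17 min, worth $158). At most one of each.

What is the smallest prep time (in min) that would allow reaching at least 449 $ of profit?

Minimise min subject to total profit ≥ 449.
Taking shrimp tacos + jerk wings + halloumi skewers gives 471 (≥ 449) for 49 min.
No combination under 49 min hits 449.

49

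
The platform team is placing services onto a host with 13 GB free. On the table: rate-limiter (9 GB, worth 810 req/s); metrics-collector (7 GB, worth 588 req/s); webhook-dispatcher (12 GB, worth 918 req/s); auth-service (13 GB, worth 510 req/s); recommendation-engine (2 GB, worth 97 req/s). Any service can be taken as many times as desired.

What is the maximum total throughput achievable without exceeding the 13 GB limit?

Ranking by ratio (throughput/GB): rate-limiter 90.00, metrics-collector 84.00, webhook-dispatcher 76.50.
Taking rate-limiter + 2×recommendation-engine: 13 GB used, 1004 in throughput.
That's the maximum — no swap from here does better than 1004.

1004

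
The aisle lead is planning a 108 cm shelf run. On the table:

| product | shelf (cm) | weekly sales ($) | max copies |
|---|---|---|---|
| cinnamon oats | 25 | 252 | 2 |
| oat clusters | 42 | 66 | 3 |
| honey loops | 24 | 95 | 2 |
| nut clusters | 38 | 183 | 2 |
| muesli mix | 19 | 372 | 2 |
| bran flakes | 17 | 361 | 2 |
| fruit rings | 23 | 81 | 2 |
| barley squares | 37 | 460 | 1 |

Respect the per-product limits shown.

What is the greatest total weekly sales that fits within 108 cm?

By weekly sales per cm: bran flakes 21.24, muesli mix 19.58, barley squares 12.43, cinnamon oats 10.08 lead.
The ratio ordering already packs tightly: cinnamon oats + 2×muesli mix + 2×bran flakes, 97 cm, 1718.
Nothing else within 108 cm beats 1718.

1718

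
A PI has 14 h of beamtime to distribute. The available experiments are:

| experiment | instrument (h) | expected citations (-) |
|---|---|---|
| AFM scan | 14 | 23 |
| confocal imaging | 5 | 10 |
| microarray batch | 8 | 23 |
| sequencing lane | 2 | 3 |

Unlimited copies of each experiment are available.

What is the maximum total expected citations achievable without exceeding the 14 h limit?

Taking confocal imaging + microarray batch: 13 h used, 33 in expected citations.

33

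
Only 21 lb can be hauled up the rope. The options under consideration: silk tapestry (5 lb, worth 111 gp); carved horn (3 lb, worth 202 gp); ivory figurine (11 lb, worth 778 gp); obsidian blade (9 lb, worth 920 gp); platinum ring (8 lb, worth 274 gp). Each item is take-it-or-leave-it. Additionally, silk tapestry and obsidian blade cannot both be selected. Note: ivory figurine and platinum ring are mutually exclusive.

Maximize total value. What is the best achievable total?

1698

By value per lb: obsidian blade 102.22, ivory figurine 70.73, carved horn 67.33, platinum ring 34.25 lead.
Best packing: ivory figurine + obsidian blade — 20 lb, 1698 total.
Every other selection either busts 21 lb or breaks a pairing rule or fails to beat 1698.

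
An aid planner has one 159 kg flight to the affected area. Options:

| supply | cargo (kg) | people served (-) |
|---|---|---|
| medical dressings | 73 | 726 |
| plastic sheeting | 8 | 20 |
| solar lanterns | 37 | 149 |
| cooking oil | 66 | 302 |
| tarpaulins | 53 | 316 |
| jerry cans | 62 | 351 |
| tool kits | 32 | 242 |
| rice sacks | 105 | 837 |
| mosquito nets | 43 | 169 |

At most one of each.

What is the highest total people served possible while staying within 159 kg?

The ratio ordering already packs tightly: medical dressings + tarpaulins + tool kits, 158 kg, 1284.

1284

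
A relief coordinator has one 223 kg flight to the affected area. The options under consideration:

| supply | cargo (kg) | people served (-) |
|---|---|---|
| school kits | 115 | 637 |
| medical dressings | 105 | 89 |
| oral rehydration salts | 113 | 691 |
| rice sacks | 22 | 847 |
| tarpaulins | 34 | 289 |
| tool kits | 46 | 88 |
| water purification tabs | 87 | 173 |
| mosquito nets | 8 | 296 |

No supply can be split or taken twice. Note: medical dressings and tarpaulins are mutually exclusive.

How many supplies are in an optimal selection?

Best achievable people served is 2211.
oral rehydration salts + rice sacks + tarpaulins + tool kits + mosquito nets hits 2211 at 223 kg.
Any selection reaching 2211 contains exactly 5 supplies.

5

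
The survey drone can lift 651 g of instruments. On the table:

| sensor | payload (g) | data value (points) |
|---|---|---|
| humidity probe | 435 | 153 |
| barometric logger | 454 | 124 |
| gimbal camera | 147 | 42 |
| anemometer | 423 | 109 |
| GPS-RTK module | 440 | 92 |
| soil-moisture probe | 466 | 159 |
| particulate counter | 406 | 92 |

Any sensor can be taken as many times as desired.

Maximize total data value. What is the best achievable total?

By data value per g: humidity probe 0.35, soil-moisture probe 0.34, gimbal camera 0.29 lead.
A density-first pass picks humidity probe + gimbal camera — 195 at 582 g.
Dropping humidity probe frees 435 g; slotting in soil-moisture probe (466 g) lifts the total to 201 at 613 g.
No other feasible combination exceeds 201.

201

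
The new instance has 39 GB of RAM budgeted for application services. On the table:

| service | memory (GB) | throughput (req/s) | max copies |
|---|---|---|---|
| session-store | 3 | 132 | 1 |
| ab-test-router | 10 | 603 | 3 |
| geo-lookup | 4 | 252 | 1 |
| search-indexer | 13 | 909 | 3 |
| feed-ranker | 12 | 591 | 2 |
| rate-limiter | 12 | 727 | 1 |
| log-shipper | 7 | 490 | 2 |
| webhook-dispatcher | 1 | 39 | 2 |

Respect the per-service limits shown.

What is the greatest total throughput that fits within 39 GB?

2727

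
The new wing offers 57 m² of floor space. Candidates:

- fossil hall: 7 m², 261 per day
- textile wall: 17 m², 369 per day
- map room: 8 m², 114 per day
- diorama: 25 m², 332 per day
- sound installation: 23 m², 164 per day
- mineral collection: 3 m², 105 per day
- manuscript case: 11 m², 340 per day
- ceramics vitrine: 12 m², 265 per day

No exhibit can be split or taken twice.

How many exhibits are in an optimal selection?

5

The maximum expected visitors within 57 m² is 1349.
For example fossil hall + textile wall + map room + manuscript case + ceramics vitrine achieves it, using 55 m².
Any selection reaching 1349 contains exactly 5 exhibits.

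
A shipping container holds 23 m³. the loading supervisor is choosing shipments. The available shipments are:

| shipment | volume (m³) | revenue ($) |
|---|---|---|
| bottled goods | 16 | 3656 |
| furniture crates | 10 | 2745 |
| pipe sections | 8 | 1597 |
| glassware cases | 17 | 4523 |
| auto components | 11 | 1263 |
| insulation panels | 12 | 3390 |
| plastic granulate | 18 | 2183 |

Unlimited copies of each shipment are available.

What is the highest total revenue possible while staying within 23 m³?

6135

The ratio ordering already packs tightly: furniture crates + insulation panels, 22 m³, 6135.
The spare 1 m³ is too small for any remaining shipment, and no exchange beats 6135.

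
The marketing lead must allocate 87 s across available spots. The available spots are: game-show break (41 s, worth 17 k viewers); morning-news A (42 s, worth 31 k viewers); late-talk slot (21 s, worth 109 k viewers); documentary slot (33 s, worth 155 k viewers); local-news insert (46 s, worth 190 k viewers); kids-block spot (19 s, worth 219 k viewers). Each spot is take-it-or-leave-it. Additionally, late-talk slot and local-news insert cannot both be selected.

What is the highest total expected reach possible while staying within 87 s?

483

Taking late-talk slot + documentary slot + kids-block spot: 73 s used, 483 in expected reach.
The spare 14 s is too small for any remaining spot, and no feasible exchange beats 483.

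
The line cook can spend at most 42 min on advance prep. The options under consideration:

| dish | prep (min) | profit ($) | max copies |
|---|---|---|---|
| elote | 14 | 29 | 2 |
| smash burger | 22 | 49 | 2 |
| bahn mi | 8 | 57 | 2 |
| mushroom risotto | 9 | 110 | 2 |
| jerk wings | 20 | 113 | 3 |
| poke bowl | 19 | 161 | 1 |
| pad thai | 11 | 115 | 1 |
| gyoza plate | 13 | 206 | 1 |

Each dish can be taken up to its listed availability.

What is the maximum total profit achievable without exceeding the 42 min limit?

541

By profit per min: gyoza plate 15.85, mushroom risotto 12.22, pad thai 10.45, poke bowl 8.47 lead.
Best packing: 2×mushroom risotto + pad thai + gyoza plate — 42 min, 541 total.
No other feasible combination exceeds 541.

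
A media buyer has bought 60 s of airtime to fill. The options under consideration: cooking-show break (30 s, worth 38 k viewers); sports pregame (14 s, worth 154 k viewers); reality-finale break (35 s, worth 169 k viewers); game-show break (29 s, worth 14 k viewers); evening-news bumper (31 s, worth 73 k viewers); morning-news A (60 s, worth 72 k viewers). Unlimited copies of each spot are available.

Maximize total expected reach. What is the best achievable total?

616

Ranking by ratio (expected reach/s): sports pregame 11.00, reality-finale break 4.83, evening-news bumper 2.35, cooking-show break 1.27.
Taking 4×sports pregame: 56 s used, 616 in expected reach.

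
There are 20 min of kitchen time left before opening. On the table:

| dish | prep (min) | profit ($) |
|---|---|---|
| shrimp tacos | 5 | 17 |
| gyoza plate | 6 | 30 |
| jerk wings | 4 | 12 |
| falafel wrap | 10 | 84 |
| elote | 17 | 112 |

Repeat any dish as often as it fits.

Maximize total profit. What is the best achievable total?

168

Best packing: 2×falafel wrap — 20 min, 168 total.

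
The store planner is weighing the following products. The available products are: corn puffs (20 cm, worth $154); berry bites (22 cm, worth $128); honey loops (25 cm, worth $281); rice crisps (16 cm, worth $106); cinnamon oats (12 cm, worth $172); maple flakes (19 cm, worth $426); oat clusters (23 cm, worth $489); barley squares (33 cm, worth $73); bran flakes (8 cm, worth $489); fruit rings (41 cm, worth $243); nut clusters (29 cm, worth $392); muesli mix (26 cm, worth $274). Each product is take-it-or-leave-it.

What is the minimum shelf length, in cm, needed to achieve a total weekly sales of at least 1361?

50

Need the lightest bundle worth ≥ 1361.
maple flakes + oat clusters + bran flakes: 1404 weekly sales at 50 cm.
No combination under 50 cm hits 1361.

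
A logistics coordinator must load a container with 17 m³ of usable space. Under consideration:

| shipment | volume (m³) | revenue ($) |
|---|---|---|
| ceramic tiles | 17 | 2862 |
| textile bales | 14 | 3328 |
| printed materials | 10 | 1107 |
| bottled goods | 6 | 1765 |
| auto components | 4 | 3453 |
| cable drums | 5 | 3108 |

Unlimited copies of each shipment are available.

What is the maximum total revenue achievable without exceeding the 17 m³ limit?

Taking 4×auto components: 16 m³ used, 13812 in revenue.

13812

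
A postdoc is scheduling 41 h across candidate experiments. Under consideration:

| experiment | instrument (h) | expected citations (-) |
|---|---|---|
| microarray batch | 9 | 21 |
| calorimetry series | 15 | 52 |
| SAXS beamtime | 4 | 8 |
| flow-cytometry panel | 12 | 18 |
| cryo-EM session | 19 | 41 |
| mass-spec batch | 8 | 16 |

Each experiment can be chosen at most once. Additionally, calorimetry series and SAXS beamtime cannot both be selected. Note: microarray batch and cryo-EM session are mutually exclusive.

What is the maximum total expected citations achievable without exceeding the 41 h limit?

93

Density check — calorimetry series 3.47, microarray batch 2.33, cryo-EM session 2.16 are the best per h.
Taking calorimetry series + cryo-EM session: 34 h used, 93 in expected citations.
Runner-up microarray batch + calorimetry series + flow-cytometry panel tops out at 91.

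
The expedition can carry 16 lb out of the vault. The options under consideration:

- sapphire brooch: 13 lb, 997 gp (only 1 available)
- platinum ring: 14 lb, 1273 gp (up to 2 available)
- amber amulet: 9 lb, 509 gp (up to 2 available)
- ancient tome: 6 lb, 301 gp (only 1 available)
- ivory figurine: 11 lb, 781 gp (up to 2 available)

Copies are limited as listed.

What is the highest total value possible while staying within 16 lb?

Platinum ring uses 14 of the 16 lb and totals 1273.
Every other selection either busts 16 lb or exceeds an availability limit or fails to beat 1273.

1273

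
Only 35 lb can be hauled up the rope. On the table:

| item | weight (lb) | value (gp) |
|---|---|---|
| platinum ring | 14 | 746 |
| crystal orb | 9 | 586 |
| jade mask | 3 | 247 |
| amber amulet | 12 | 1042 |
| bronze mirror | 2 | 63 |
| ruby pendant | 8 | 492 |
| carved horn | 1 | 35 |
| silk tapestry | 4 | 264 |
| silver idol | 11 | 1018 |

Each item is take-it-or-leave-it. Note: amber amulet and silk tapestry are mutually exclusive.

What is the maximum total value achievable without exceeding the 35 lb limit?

2893

Crystal orb + jade mask + amber amulet + silver idol uses 35 of the 35 lb and totals 2893.
That's the maximum — no feasible swap from here does better than 2893.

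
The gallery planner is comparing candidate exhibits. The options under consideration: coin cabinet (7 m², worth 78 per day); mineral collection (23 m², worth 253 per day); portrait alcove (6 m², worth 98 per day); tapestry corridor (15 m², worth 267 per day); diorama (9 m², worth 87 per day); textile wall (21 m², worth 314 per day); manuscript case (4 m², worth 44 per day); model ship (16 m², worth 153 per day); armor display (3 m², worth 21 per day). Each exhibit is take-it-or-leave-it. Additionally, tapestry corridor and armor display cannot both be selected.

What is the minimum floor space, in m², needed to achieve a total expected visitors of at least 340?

Minimise m² subject to total expected visitors ≥ 340.
portrait alcove + tapestry corridor: 365 expected visitors at 21 m².
No combination under 21 m² hits 340.

21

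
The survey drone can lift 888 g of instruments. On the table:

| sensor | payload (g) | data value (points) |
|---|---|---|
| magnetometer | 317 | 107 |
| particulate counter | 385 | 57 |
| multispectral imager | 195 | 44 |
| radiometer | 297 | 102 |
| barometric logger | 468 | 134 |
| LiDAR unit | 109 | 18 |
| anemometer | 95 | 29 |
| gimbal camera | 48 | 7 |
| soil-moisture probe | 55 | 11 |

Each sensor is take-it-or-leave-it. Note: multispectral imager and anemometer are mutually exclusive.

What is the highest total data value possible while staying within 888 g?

Density check — radiometer 0.34, magnetometer 0.34, anemometer 0.31, barometric logger 0.29 are the best per g.
Greedy by ratio would take magnetometer + radiometer + LiDAR unit + anemometer + soil-moisture probe: 873 g used, total 267.
Replace radiometer and LiDAR unit and soil-moisture probe with barometric logger: the trade gains 3 net, giving 270 at 880 g.
Nothing else feasible within 888 g beats 270.

270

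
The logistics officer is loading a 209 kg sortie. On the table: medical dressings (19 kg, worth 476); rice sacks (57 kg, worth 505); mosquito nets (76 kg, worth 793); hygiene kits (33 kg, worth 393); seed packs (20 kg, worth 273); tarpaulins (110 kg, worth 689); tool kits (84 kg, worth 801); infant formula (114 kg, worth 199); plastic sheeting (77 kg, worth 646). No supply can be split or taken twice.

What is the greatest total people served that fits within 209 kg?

Best packing: medical dressings + rice sacks + mosquito nets + hygiene kits + seed packs — 205 kg, 2440 total.
Runner-up medical dressings + mosquito nets + seed packs + tool kits tops out at 2343.

2440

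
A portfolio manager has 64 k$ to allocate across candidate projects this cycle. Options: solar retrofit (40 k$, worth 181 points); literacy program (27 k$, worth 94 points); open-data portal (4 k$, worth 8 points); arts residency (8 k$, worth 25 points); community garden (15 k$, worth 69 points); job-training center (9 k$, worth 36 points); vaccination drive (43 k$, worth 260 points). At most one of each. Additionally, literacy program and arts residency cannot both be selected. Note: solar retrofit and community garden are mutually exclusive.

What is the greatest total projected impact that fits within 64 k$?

337

Best packing: open-data portal + community garden + vaccination drive — 62 k$, 337 total.
The closest alternative, community garden + vaccination drive, reaches only 329.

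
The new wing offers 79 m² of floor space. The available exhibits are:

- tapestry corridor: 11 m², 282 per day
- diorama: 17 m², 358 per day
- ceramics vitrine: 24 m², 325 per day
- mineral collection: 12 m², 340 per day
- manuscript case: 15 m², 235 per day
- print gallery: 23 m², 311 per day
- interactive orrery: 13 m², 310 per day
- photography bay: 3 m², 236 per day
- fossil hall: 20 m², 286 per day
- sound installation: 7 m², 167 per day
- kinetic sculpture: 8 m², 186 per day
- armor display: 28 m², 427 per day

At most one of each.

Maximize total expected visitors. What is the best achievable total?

1947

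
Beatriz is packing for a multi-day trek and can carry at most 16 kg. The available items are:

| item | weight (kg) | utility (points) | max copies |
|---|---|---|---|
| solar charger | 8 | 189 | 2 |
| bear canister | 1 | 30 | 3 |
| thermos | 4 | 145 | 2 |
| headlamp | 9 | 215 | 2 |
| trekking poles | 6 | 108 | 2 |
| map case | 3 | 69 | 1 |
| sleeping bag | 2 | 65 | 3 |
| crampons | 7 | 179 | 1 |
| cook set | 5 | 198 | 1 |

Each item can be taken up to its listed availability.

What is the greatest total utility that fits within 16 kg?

583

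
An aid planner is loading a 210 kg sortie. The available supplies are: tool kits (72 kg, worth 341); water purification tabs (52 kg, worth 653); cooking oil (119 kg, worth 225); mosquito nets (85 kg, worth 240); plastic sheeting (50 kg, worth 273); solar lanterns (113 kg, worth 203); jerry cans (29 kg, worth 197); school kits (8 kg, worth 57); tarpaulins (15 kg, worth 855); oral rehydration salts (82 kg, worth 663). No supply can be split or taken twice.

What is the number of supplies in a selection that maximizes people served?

5

Optimal total is 2501.
For example water purification tabs + plastic sheeting + school kits + tarpaulins + oral rehydration salts achieves it, using 207 kg.
Any selection reaching 2501 contains exactly 5 supplies.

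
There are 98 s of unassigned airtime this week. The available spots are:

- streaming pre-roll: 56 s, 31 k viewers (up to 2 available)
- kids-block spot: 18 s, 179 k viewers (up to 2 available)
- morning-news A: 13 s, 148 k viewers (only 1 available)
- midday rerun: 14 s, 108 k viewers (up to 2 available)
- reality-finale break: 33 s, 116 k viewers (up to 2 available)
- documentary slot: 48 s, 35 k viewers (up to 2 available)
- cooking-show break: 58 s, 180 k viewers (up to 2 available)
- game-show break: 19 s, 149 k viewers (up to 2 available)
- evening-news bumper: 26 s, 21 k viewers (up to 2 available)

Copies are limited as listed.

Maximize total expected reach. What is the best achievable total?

871

Taking the top-ratio spots first gives 2×kids-block spot + morning-news A + 2×game-show break for 804 (87 s).
Dropping game-show break frees 19 s; slotting in 2×midday rerun (28 s) lifts the total to 871 at 96 s.
Every other selection either busts 98 s or exceeds an availability limit or fails to beat 871.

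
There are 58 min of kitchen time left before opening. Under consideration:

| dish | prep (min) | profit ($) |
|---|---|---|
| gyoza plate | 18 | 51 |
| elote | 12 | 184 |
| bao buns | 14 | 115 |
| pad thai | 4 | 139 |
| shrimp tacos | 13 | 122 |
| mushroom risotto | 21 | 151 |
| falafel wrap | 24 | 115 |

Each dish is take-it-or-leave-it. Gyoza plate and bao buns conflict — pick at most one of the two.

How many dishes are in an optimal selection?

4

The maximum profit within 58 min is 596.
elote + pad thai + shrimp tacos + mushroom risotto hits 596 at 50 min.
All optima have 4 dishes.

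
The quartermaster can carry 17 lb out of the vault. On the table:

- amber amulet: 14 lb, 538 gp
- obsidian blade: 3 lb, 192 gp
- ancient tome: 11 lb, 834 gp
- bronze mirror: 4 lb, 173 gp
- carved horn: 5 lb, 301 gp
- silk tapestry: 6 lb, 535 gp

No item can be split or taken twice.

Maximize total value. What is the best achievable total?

The ratio ordering already packs tightly: ancient tome + silk tapestry, 17 lb, 1369.
Every other selection either busts 17 lb or fails to beat 1369.

1369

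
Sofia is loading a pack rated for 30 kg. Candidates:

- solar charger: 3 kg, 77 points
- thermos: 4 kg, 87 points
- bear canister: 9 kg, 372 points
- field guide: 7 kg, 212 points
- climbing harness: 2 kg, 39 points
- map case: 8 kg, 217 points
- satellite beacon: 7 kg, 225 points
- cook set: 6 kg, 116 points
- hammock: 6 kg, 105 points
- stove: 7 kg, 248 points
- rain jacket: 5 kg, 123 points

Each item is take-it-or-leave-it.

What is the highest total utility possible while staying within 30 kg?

1057

Taking bear canister + field guide + satellite beacon + stove: 30 kg used, 1057 in utility.
The closest alternative, solar charger + thermos + bear canister + satellite beacon + stove, reaches only 1009.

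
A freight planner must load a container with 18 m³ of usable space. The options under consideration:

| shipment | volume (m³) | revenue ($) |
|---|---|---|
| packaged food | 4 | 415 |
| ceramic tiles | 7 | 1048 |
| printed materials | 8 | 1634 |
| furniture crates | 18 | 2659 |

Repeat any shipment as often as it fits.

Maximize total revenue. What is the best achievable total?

Taking 2×printed materials: 16 m³ used, 3268 in revenue.
That's the maximum — no swap from here does better than 3268.

3268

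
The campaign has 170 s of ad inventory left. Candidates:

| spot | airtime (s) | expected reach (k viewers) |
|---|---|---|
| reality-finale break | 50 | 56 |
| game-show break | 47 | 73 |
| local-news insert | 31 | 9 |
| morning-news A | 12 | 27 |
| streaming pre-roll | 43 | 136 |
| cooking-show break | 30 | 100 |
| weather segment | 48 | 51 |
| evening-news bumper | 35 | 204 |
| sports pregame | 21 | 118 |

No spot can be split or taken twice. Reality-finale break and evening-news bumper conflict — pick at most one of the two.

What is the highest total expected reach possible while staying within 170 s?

585

By expected reach per s: evening-news bumper 5.83, sports pregame 5.62, cooking-show break 3.33, streaming pre-roll 3.16 lead.
Best packing: morning-news A + streaming pre-roll + cooking-show break + evening-news bumper + sports pregame — 141 s, 585 total.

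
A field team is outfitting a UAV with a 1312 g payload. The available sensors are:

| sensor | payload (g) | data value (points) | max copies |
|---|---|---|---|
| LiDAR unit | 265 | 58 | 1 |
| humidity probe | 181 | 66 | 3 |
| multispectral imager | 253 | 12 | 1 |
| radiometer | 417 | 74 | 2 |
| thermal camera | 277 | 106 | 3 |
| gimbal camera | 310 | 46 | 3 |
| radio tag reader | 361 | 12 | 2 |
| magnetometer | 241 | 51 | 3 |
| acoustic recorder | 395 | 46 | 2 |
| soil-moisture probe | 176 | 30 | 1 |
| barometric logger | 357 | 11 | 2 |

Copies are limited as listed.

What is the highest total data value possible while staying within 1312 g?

450

Best packing: 2×humidity probe + 3×thermal camera — 1193 g, 450 total.
No other feasible combination exceeds 450.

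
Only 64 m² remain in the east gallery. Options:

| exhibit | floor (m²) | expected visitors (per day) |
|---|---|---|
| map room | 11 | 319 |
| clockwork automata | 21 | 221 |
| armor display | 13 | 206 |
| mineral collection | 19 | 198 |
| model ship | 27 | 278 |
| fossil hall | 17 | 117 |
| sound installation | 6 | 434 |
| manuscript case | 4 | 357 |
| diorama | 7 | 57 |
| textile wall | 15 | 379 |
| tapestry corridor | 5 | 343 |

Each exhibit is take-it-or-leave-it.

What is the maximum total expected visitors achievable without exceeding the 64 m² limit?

Ranking by ratio (expected visitors/m²): manuscript case 89.25, sound installation 72.33, tapestry corridor 68.60.
Map room + armor display + sound installation + manuscript case + diorama + textile wall + tapestry corridor uses 61 of the 64 m² and totals 2095.

2095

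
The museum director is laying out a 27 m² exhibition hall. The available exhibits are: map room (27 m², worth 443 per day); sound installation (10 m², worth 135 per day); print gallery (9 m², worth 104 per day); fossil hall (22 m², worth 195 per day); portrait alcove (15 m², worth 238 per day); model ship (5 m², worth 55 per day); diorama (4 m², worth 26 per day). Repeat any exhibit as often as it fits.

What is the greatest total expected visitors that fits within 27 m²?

The ratio ordering already packs tightly: map room, 27 m², 443.

443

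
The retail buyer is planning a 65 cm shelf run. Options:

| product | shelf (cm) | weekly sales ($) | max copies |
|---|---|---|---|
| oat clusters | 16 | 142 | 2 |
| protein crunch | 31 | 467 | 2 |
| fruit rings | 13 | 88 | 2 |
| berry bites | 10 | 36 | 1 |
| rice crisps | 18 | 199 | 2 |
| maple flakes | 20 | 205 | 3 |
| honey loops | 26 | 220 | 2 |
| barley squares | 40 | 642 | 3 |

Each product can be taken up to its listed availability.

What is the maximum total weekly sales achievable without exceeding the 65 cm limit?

934

Taking the top-ratio products first gives rice crisps + barley squares for 841 (58 cm).
Dropping rice crisps and barley squares frees 58 cm; slotting in 2×protein crunch (62 cm) lifts the total to 934 at 62 cm.
Nothing else within 65 cm beats 934.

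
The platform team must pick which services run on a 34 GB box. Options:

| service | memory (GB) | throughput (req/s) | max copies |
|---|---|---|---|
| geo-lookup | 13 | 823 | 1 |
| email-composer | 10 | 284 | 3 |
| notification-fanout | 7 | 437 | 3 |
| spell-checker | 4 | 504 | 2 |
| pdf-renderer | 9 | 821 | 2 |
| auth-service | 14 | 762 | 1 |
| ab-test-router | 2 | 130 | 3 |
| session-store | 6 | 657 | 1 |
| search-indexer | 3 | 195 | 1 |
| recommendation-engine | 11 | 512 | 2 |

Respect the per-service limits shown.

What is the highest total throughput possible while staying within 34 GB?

3437

Best packing: 2×spell-checker + 2×pdf-renderer + ab-test-router + session-store — 34 GB, 3437 total.
Every other selection either busts 34 GB or exceeds an availability limit or fails to beat 3437.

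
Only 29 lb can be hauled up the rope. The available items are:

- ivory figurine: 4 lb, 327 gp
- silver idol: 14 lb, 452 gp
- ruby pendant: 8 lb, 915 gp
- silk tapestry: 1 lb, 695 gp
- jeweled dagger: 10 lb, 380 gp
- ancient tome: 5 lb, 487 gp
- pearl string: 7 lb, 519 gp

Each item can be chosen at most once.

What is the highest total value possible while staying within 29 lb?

2943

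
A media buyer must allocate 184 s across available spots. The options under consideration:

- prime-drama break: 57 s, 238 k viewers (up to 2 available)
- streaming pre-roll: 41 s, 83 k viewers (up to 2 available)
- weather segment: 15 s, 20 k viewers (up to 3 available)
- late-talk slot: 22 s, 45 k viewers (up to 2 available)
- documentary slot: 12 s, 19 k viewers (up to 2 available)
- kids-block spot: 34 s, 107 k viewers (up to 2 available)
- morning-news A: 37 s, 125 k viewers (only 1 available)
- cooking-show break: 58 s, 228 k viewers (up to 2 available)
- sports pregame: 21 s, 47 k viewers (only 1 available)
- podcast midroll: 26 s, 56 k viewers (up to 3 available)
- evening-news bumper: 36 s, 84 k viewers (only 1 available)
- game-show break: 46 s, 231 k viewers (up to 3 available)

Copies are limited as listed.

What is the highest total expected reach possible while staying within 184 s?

By expected reach per s: game-show break 5.02, prime-drama break 4.18, cooking-show break 3.93, morning-news A 3.38 lead.
Taking the top-ratio spots first gives morning-news A + 3×game-show break for 818 (175 s).
The 37 s tied up in morning-news A is better spent on documentary slot + kids-block spot — total rises to 819 (184 s).

819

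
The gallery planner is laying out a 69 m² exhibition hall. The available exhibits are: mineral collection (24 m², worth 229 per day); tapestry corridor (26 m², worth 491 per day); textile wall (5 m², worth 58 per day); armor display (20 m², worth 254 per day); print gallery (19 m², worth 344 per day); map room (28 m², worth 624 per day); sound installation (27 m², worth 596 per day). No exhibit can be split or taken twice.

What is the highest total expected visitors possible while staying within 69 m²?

1278

Ranking by ratio (expected visitors/m²): map room 22.29, sound installation 22.07, tapestry corridor 18.88, print gallery 18.11.
The ratio ordering already packs tightly: textile wall + map room + sound installation, 60 m², 1278.
Nothing else within 69 m² beats 1278.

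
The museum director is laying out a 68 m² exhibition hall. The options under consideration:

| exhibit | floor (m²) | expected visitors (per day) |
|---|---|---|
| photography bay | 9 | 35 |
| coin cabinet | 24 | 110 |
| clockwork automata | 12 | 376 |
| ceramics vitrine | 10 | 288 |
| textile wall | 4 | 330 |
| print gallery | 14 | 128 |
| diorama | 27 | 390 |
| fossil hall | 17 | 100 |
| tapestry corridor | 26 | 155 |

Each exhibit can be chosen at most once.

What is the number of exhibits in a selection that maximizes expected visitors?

5

The maximum expected visitors within 68 m² is 1512.
clockwork automata + ceramics vitrine + textile wall + print gallery + diorama hits 1512 at 67 m².
Every optimal selection uses 5 exhibits.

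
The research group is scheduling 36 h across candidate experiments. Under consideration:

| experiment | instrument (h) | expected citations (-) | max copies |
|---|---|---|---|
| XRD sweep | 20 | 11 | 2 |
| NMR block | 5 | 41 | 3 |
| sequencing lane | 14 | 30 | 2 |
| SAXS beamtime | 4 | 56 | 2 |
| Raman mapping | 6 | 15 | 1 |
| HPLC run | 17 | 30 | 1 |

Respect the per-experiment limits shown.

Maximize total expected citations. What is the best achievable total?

250

3×NMR block + 2×SAXS beamtime + Raman mapping uses 29 of the 36 h and totals 250.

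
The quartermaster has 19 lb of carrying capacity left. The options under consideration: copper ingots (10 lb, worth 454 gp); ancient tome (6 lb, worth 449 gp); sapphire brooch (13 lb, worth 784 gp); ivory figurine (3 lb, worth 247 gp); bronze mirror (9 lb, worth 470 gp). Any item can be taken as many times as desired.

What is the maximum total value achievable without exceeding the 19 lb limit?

6×ivory figurine uses 18 of the 19 lb and totals 1482.
Nothing else within 19 lb beats 1482.

1482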